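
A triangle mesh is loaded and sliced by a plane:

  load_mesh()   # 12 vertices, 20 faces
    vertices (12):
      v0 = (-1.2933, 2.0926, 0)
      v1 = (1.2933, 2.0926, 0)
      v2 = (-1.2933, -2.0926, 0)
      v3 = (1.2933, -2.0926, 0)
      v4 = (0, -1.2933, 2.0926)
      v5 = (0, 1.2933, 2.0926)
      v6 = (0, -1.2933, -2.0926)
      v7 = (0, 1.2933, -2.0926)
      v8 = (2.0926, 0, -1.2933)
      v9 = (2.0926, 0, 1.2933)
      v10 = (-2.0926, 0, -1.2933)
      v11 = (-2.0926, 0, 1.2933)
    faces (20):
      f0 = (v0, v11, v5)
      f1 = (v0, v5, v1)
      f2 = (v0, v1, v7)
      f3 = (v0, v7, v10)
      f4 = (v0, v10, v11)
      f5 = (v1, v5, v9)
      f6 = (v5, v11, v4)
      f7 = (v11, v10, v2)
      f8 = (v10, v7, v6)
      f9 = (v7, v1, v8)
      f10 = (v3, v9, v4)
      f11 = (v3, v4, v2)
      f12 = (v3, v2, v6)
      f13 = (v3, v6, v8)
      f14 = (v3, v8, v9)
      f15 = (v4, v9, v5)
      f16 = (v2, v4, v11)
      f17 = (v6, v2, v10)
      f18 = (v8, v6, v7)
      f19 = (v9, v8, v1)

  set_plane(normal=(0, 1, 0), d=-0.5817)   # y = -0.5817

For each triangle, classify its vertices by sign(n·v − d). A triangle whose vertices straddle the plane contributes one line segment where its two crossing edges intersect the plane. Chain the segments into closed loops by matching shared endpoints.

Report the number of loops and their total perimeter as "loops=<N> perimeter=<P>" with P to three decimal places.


loops=1 perimeter=12.733

Straddling triangles (10 of 20):
  (v5,v11,v4) [++-] → (-1.15139, -0.5817, 1.65281)–(0, -0.5817, 2.0926)  len=1.2325
  (v11,v10,v2) [++-] → (-1.87041, -0.5817, -0.933789)–(-1.87041, -0.5817, 0.933789)  len=1.8676
  (v10,v7,v6) [++-] → (0, -0.5817, -2.0926)–(-1.15139, -0.5817, -1.65281)  len=1.2325
  (v3,v9,v4) [-+-] → (1.87041, -0.5817, 0.933789)–(1.15139, -0.5817, 1.65281)  len=1.0168
  (v3,v6,v8) [--+] → (1.15139, -0.5817, -1.65281)–(1.87041, -0.5817, -0.933789)  len=1.0168
  (v3,v8,v9) [-++] → (1.87041, -0.5817, -0.933789)–(1.87041, -0.5817, 0.933789)  len=1.8676
  (v4,v9,v5) [-++] → (1.15139, -0.5817, 1.65281)–(0, -0.5817, 2.0926)  len=1.2325
  (v2,v4,v11) [--+] → (-1.15139, -0.5817, 1.65281)–(-1.87041, -0.5817, 0.933789)  len=1.0168
  (v6,v2,v10) [--+] → (-1.87041, -0.5817, -0.933789)–(-1.15139, -0.5817, -1.65281)  len=1.0168
  (v8,v6,v7) [+-+] → (1.15139, -0.5817, -1.65281)–(0, -0.5817, -2.0926)  len=1.2325

Chained into 1 loop(s):
  loop 1: 10 segments, perimeter = 12.7326
Total perimeter = 12.733


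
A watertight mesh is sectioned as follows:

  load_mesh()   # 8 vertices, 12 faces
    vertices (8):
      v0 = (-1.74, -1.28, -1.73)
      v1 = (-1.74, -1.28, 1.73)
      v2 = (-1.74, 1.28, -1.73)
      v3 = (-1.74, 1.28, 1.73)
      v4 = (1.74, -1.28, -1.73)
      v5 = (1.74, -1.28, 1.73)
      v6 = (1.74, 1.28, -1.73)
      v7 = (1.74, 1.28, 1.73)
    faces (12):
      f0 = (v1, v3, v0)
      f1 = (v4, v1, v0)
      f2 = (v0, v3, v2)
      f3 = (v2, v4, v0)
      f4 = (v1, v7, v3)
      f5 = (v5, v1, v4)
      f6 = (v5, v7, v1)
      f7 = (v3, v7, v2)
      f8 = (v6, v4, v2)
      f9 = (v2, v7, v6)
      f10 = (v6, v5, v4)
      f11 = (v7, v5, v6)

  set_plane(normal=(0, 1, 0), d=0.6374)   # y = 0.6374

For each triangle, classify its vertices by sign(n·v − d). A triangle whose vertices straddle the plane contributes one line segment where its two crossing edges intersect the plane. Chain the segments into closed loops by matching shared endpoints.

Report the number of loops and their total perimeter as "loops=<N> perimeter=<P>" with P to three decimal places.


loops=1 perimeter=13.880

Straddling triangles (8 of 12):
  (v1,v3,v0) [-+-] → (-1.74, 0.6374, 1.73)–(-1.74, 0.6374, 0.861486)  len=0.8685
  (v0,v3,v2) [-++] → (-1.74, 0.6374, 0.861486)–(-1.74, 0.6374, -1.73)  len=2.5915
  (v2,v4,v0) [+--] → (-0.866466, 0.6374, -1.73)–(-1.74, 0.6374, -1.73)  len=0.8735
  (v1,v7,v3) [-++] → (0.866466, 0.6374, 1.73)–(-1.74, 0.6374, 1.73)  len=2.6065
  (v5,v7,v1) [-+-] → (1.74, 0.6374, 1.73)–(0.866466, 0.6374, 1.73)  len=0.8735
  (v6,v4,v2) [+-+] → (1.74, 0.6374, -1.73)–(-0.866466, 0.6374, -1.73)  len=2.6065
  (v6,v5,v4) [+--] → (1.74, 0.6374, -0.861486)–(1.74, 0.6374, -1.73)  len=0.8685
  (v7,v5,v6) [+-+] → (1.74, 0.6374, 1.73)–(1.74, 0.6374, -0.861486)  len=2.5915

Chained into 1 loop(s):
  loop 1: 8 segments, perimeter = 13.8800
Total perimeter = 13.880


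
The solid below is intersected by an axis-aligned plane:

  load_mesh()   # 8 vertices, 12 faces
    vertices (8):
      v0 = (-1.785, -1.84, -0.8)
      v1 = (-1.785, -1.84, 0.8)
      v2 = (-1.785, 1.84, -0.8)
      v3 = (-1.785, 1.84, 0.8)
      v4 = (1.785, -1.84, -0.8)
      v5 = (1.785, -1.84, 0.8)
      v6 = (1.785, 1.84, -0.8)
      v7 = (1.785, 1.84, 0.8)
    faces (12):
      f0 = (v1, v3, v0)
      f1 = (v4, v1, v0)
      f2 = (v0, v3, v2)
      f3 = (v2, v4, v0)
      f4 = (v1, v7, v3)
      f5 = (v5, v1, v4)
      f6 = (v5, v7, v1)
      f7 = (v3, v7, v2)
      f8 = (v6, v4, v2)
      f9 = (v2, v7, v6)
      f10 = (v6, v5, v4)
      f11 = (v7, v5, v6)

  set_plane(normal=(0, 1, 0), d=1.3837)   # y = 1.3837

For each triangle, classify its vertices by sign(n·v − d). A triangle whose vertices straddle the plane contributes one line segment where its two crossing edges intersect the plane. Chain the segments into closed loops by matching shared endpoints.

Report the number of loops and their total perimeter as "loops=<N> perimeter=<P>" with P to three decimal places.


loops=1 perimeter=10.340

Straddling triangles (8 of 12):
  (v1,v3,v0) [-+-] → (-1.785, 1.3837, 0.8)–(-1.785, 1.3837, 0.601609)  len=0.1984
  (v0,v3,v2) [-++] → (-1.785, 1.3837, 0.601609)–(-1.785, 1.3837, -0.8)  len=1.4016
  (v2,v4,v0) [+--] → (-1.34234, 1.3837, -0.8)–(-1.785, 1.3837, -0.8)  len=0.4427
  (v1,v7,v3) [-++] → (1.34234, 1.3837, 0.8)–(-1.785, 1.3837, 0.8)  len=3.1273
  (v5,v7,v1) [-+-] → (1.785, 1.3837, 0.8)–(1.34234, 1.3837, 0.8)  len=0.4427
  (v6,v4,v2) [+-+] → (1.785, 1.3837, -0.8)–(-1.34234, 1.3837, -0.8)  len=3.1273
  (v6,v5,v4) [+--] → (1.785, 1.3837, -0.601609)–(1.785, 1.3837, -0.8)  len=0.1984
  (v7,v5,v6) [+-+] → (1.785, 1.3837, 0.8)–(1.785, 1.3837, -0.601609)  len=1.4016

Chained into 1 loop(s):
  loop 1: 8 segments, perimeter = 10.3400
Total perimeter = 10.340


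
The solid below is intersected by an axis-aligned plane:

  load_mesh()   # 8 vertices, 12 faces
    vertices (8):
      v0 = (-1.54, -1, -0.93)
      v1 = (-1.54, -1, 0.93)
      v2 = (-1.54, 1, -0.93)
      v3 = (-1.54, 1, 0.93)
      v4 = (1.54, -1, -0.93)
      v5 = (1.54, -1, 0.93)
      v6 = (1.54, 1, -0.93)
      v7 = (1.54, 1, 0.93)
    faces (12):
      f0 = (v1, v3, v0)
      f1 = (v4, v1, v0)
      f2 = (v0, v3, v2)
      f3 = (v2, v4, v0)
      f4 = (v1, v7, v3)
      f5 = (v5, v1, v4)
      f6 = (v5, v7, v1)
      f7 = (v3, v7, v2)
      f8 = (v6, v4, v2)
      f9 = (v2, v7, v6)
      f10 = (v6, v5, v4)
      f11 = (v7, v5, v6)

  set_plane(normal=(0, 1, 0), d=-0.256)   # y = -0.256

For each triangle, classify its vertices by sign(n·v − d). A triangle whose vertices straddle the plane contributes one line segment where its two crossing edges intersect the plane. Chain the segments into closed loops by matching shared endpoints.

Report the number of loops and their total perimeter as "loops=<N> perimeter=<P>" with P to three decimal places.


loops=1 perimeter=9.880

Straddling triangles (8 of 12):
  (v1,v3,v0) [-+-] → (-1.54, -0.256, 0.93)–(-1.54, -0.256, -0.23808)  len=1.1681
  (v0,v3,v2) [-++] → (-1.54, -0.256, -0.23808)–(-1.54, -0.256, -0.93)  len=0.6919
  (v2,v4,v0) [+--] → (0.39424, -0.256, -0.93)–(-1.54, -0.256, -0.93)  len=1.9342
  (v1,v7,v3) [-++] → (-0.39424, -0.256, 0.93)–(-1.54, -0.256, 0.93)  len=1.1458
  (v5,v7,v1) [-+-] → (1.54, -0.256, 0.93)–(-0.39424, -0.256, 0.93)  len=1.9342
  (v6,v4,v2) [+-+] → (1.54, -0.256, -0.93)–(0.39424, -0.256, -0.93)  len=1.1458
  (v6,v5,v4) [+--] → (1.54, -0.256, 0.23808)–(1.54, -0.256, -0.93)  len=1.1681
  (v7,v5,v6) [+-+] → (1.54, -0.256, 0.93)–(1.54, -0.256, 0.23808)  len=0.6919

Chained into 1 loop(s):
  loop 1: 8 segments, perimeter = 9.8800
Total perimeter = 9.880


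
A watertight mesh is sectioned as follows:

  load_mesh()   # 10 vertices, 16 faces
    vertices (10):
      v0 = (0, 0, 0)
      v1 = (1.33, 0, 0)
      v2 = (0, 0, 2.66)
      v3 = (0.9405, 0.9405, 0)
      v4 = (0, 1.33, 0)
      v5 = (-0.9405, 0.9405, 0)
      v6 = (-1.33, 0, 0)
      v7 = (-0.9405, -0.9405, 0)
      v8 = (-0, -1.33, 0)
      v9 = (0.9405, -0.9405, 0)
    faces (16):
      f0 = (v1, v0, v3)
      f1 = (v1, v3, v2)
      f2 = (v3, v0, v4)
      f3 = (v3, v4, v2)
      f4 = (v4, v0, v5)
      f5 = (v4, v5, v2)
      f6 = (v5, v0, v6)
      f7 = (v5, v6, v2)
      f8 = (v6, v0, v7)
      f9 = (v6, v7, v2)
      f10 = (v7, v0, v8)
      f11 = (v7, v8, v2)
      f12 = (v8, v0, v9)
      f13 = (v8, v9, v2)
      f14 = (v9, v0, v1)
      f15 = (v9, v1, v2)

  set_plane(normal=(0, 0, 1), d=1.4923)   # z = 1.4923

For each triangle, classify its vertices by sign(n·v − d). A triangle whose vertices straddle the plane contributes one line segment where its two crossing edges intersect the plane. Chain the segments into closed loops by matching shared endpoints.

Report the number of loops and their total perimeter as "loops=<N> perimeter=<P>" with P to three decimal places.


Straddling triangles (8 of 16):
  (v1,v3,v2) [--+] → (0.412865, 0.412865, 1.4923)–(0.58385, 0, 1.4923)  len=0.4469
  (v3,v4,v2) [--+] → (0, 0.58385, 1.4923)–(0.412865, 0.412865, 1.4923)  len=0.4469
  (v4,v5,v2) [--+] → (-0.412865, 0.412865, 1.4923)–(0, 0.58385, 1.4923)  len=0.4469
  (v5,v6,v2) [--+] → (-0.58385, 0, 1.4923)–(-0.412865, 0.412865, 1.4923)  len=0.4469
  (v6,v7,v2) [--+] → (-0.412865, -0.412865, 1.4923)–(-0.58385, 0, 1.4923)  len=0.4469
  (v7,v8,v2) [--+] → (0, -0.58385, 1.4923)–(-0.412865, -0.412865, 1.4923)  len=0.4469
  (v8,v9,v2) [--+] → (0.412865, -0.412865, 1.4923)–(0, -0.58385, 1.4923)  len=0.4469
  (v9,v1,v2) [--+] → (0.58385, 0, 1.4923)–(0.412865, -0.412865, 1.4923)  len=0.4469

Chained into 1 loop(s):
  loop 1: 8 segments, perimeter = 3.5750
Total perimeter = 3.575

loops=1 perimeter=3.575


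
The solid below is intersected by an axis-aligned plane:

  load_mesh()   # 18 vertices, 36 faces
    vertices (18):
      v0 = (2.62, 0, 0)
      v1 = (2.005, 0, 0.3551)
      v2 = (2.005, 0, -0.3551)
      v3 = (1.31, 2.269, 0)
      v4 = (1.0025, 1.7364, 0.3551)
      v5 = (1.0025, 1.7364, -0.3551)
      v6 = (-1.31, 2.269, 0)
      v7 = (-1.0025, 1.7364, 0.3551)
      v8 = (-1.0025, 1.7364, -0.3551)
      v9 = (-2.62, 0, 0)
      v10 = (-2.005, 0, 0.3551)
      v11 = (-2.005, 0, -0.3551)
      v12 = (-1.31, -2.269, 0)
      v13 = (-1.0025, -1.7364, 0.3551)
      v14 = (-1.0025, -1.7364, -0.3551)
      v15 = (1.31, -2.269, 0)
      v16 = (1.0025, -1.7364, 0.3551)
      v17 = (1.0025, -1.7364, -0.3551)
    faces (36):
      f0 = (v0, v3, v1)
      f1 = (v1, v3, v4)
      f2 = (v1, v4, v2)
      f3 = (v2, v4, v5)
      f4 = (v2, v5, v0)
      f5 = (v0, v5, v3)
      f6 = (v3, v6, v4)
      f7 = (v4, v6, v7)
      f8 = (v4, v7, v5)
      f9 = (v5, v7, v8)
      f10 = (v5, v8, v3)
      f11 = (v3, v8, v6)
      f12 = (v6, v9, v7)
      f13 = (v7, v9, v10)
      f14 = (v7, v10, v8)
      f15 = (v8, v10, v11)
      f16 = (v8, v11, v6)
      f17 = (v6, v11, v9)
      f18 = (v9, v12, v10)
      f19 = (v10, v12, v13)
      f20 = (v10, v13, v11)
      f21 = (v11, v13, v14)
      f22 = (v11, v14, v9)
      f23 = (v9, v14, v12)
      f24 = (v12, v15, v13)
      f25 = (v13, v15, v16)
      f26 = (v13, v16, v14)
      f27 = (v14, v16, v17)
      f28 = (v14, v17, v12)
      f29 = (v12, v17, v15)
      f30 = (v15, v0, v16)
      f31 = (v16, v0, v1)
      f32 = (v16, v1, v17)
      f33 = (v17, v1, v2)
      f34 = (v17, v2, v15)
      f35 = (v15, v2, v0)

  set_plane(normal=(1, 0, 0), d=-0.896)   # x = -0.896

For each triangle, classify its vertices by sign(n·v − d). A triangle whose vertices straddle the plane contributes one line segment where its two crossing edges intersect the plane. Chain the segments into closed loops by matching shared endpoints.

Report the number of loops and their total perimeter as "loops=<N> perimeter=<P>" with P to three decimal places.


Straddling triangles (12 of 36):
  (v3,v6,v4) [+-+] → (-0.896, 2.269, 0)–(-0.896, 2.17365, 0.0635725)  len=0.1146
  (v4,v6,v7) [+--] → (-0.896, 2.17365, 0.0635725)–(-0.896, 1.7364, 0.3551)  len=0.5255
  (v4,v7,v5) [+-+] → (-0.896, 1.7364, 0.3551)–(-0.896, 1.7364, 0.317376)  len=0.0377
  (v5,v7,v8) [+--] → (-0.896, 1.7364, 0.317376)–(-0.896, 1.7364, -0.3551)  len=0.6725
  (v5,v8,v3) [+-+] → (-0.896, 1.7364, -0.3551)–(-0.896, 1.76093, -0.338746)  len=0.0295
  (v3,v8,v6) [+--] → (-0.896, 1.76093, -0.338746)–(-0.896, 2.269, 0)  len=0.6106
  (v12,v15,v13) [-+-] → (-0.896, -2.269, 0)–(-0.896, -1.76093, 0.338746)  len=0.6106
  (v13,v15,v16) [-++] → (-0.896, -1.76093, 0.338746)–(-0.896, -1.7364, 0.3551)  len=0.0295
  (v13,v16,v14) [-+-] → (-0.896, -1.7364, 0.3551)–(-0.896, -1.7364, -0.317376)  len=0.6725
  (v14,v16,v17) [-++] → (-0.896, -1.7364, -0.317376)–(-0.896, -1.7364, -0.3551)  len=0.0377
  (v14,v17,v12) [-+-] → (-0.896, -1.7364, -0.3551)–(-0.896, -2.17365, -0.0635725)  len=0.5255
  (v12,v17,v15) [-++] → (-0.896, -2.17365, -0.0635725)–(-0.896, -2.269, 0)  len=0.1146

Chained into 2 loop(s):
  loop 1: 6 segments, perimeter = 1.9904
  loop 2: 6 segments, perimeter = 1.9904
Total perimeter = 3.981

loops=2 perimeter=3.981


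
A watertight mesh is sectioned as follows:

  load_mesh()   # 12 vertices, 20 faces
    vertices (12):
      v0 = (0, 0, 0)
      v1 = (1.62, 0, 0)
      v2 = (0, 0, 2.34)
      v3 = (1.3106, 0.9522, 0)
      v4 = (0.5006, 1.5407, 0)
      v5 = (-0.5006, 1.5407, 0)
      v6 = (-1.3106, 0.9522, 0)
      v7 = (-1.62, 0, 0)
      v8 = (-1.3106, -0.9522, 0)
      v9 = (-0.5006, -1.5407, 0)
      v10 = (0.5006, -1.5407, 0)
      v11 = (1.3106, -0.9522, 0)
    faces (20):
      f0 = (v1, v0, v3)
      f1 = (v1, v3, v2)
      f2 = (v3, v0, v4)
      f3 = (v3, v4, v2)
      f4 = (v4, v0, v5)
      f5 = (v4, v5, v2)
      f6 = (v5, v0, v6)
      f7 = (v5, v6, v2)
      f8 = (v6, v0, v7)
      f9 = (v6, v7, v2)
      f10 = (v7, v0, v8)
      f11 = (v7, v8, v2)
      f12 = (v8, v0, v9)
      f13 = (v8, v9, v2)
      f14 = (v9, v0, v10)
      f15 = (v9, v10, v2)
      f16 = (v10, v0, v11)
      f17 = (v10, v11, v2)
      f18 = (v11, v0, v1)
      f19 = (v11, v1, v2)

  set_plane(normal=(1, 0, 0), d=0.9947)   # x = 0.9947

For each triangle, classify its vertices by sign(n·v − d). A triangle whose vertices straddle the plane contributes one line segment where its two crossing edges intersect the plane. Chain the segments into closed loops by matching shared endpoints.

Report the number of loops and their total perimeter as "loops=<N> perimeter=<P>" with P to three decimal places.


Straddling triangles (8 of 20):
  (v1,v0,v3) [+-+] → (0.9947, 0, 0)–(0.9947, 0.722687, 0)  len=0.7227
  (v1,v3,v2) [++-] → (0.9947, 0.722687, 0.564021)–(0.9947, 0, 0.903211)  len=0.7983
  (v3,v0,v4) [+--] → (0.9947, 0.722687, 0)–(0.9947, 1.18172, 0)  len=0.4590
  (v3,v4,v2) [+--] → (0.9947, 1.18172, 0)–(0.9947, 0.722687, 0.564021)  len=0.7272
  (v10,v0,v11) [--+] → (0.9947, -0.722687, 0)–(0.9947, -1.18172, 0)  len=0.4590
  (v10,v11,v2) [-+-] → (0.9947, -1.18172, 0)–(0.9947, -0.722687, 0.564021)  len=0.7272
  (v11,v0,v1) [+-+] → (0.9947, -0.722687, 0)–(0.9947, 0, 0)  len=0.7227
  (v11,v1,v2) [++-] → (0.9947, 0, 0.903211)–(0.9947, -0.722687, 0.564021)  len=0.7983

Chained into 1 loop(s):
  loop 1: 8 segments, perimeter = 5.4145
Total perimeter = 5.414

loops=1 perimeter=5.414


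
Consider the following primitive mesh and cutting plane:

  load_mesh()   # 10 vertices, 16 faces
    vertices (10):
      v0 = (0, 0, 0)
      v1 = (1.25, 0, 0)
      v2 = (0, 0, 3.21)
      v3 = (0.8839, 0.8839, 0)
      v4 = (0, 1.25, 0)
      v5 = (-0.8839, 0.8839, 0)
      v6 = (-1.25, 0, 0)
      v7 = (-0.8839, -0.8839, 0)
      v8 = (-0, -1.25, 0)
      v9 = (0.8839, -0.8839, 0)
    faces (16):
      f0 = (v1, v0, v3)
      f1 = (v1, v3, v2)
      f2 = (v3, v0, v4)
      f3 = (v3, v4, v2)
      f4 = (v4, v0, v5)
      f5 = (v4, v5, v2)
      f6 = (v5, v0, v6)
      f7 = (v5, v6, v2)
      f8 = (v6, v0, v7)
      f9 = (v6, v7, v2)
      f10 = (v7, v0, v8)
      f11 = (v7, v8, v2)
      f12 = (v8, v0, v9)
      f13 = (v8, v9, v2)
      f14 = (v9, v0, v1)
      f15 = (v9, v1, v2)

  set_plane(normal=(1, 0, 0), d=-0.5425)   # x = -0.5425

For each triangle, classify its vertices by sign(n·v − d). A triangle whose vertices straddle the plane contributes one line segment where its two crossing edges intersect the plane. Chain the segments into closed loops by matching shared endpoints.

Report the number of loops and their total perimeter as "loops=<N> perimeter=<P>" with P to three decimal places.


loops=1 perimeter=6.296

Straddling triangles (8 of 16):
  (v4,v0,v5) [++-] → (-0.5425, 0.5425, 0)–(-0.5425, 1.0253, 0)  len=0.4828
  (v4,v5,v2) [+-+] → (-0.5425, 1.0253, 0)–(-0.5425, 0.5425, 1.23984)  len=1.3305
  (v5,v0,v6) [-+-] → (-0.5425, 0.5425, 0)–(-0.5425, 0, 0)  len=0.5425
  (v5,v6,v2) [--+] → (-0.5425, 0, 1.81686)–(-0.5425, 0.5425, 1.23984)  len=0.7920
  (v6,v0,v7) [-+-] → (-0.5425, 0, 0)–(-0.5425, -0.5425, 0)  len=0.5425
  (v6,v7,v2) [--+] → (-0.5425, -0.5425, 1.23984)–(-0.5425, 0, 1.81686)  len=0.7920
  (v7,v0,v8) [-++] → (-0.5425, -0.5425, 0)–(-0.5425, -1.0253, 0)  len=0.4828
  (v7,v8,v2) [-++] → (-0.5425, -1.0253, 0)–(-0.5425, -0.5425, 1.23984)  len=1.3305

Chained into 1 loop(s):
  loop 1: 8 segments, perimeter = 6.2957
Total perimeter = 6.296


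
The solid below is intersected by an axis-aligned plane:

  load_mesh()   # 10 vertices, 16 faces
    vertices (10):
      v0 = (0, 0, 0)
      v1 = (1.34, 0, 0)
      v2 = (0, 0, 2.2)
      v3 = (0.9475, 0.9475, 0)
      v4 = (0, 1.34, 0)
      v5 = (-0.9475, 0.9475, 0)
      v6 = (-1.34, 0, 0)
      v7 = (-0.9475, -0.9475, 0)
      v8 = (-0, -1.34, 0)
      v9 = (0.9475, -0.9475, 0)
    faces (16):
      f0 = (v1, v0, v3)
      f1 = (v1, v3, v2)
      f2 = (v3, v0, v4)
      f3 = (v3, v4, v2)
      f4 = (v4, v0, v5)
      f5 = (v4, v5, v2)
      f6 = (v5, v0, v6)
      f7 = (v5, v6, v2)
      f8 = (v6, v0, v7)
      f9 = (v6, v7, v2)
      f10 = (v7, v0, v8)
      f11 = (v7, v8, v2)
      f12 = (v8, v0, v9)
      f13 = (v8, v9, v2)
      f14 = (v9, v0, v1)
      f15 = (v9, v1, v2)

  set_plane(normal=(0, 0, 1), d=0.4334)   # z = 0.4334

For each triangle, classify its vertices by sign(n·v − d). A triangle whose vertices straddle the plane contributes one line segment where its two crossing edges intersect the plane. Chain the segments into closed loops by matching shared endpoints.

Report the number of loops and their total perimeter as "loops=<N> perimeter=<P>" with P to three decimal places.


Straddling triangles (8 of 16):
  (v1,v3,v2) [--+] → (0.760843, 0.760843, 0.4334)–(1.07602, 0, 0.4334)  len=0.8235
  (v3,v4,v2) [--+] → (0, 1.07602, 0.4334)–(0.760843, 0.760843, 0.4334)  len=0.8235
  (v4,v5,v2) [--+] → (-0.760843, 0.760843, 0.4334)–(0, 1.07602, 0.4334)  len=0.8235
  (v5,v6,v2) [--+] → (-1.07602, 0, 0.4334)–(-0.760843, 0.760843, 0.4334)  len=0.8235
  (v6,v7,v2) [--+] → (-0.760843, -0.760843, 0.4334)–(-1.07602, 0, 0.4334)  len=0.8235
  (v7,v8,v2) [--+] → (0, -1.07602, 0.4334)–(-0.760843, -0.760843, 0.4334)  len=0.8235
  (v8,v9,v2) [--+] → (0.760843, -0.760843, 0.4334)–(0, -1.07602, 0.4334)  len=0.8235
  (v9,v1,v2) [--+] → (1.07602, 0, 0.4334)–(0.760843, -0.760843, 0.4334)  len=0.8235

Chained into 1 loop(s):
  loop 1: 8 segments, perimeter = 6.5883
Total perimeter = 6.588

loops=1 perimeter=6.588


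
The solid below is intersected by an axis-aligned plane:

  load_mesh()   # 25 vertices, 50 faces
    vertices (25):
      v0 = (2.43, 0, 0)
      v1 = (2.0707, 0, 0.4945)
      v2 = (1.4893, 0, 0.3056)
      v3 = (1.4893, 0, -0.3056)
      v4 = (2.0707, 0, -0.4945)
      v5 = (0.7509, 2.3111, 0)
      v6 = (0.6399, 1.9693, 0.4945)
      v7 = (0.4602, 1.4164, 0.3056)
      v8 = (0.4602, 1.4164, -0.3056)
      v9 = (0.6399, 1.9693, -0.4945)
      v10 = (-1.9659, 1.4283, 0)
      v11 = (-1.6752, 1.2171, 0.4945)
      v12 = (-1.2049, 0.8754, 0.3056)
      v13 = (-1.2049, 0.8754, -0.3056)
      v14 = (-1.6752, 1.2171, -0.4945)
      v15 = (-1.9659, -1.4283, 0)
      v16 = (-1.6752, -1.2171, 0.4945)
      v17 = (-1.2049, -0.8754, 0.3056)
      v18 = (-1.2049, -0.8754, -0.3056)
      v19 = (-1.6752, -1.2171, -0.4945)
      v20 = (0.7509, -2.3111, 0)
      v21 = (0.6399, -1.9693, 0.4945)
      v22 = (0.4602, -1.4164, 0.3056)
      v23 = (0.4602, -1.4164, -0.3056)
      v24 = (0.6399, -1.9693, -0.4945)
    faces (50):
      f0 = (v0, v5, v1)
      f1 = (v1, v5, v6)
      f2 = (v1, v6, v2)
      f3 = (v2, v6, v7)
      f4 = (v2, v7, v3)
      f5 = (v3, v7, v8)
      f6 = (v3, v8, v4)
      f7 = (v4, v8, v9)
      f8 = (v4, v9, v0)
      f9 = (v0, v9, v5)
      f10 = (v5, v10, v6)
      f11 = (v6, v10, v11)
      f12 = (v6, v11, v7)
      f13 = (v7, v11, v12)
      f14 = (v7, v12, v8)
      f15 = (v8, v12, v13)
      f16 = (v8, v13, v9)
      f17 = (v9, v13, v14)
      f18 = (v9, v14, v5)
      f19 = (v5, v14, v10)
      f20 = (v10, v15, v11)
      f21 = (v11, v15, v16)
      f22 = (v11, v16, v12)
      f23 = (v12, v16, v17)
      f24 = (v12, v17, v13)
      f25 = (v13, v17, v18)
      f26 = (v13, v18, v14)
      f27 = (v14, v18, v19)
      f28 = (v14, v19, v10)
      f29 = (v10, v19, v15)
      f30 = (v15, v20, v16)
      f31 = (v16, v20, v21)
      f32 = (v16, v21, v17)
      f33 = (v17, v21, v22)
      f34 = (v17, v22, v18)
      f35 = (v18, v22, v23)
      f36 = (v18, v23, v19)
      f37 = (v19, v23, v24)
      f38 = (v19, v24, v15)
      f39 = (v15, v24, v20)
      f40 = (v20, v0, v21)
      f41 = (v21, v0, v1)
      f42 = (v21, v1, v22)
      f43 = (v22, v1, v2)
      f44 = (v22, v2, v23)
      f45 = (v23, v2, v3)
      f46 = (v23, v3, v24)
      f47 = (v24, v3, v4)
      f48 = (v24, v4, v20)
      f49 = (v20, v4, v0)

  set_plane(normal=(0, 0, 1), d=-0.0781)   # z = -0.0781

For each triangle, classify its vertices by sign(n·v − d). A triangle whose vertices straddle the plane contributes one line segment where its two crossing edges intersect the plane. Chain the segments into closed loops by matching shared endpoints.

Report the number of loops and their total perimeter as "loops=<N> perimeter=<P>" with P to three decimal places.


loops=2 perimeter=22.704

Straddling triangles (20 of 50):
  (v2,v7,v3) [++-] → (1.10625, 0.52721, -0.0781)–(1.4893, 0, -0.0781)  len=0.6517
  (v3,v7,v8) [-+-] → (1.10625, 0.52721, -0.0781)–(0.4602, 1.4164, -0.0781)  len=1.0991
  (v4,v9,v0) [--+] → (2.14728, 0.311026, -0.0781)–(2.37325, 0, -0.0781)  len=0.3845
  (v0,v9,v5) [+-+] → (2.14728, 0.311026, -0.0781)–(0.733369, 2.25712, -0.0781)  len=2.4055
  (v7,v12,v8) [++-] → (-0.159581, 1.21503, -0.0781)–(0.4602, 1.4164, -0.0781)  len=0.6517
  (v8,v12,v13) [-+-] → (-0.159581, 1.21503, -0.0781)–(-1.2049, 0.8754, -0.0781)  len=1.0991
  (v9,v14,v5) [--+] → (0.367728, 2.13832, -0.0781)–(0.733369, 2.25712, -0.0781)  len=0.3845
  (v5,v14,v10) [+-+] → (0.367728, 2.13832, -0.0781)–(-1.91999, 1.39494, -0.0781)  len=2.4055
  (v12,v17,v13) [++-] → (-1.2049, 0.22372, -0.0781)–(-1.2049, 0.8754, -0.0781)  len=0.6517
  (v13,v17,v18) [-+-] → (-1.2049, 0.22372, -0.0781)–(-1.2049, -0.8754, -0.0781)  len=1.0991
  (v14,v19,v10) [--+] → (-1.91999, 1.01049, -0.0781)–(-1.91999, 1.39494, -0.0781)  len=0.3845
  (v10,v19,v15) [+-+] → (-1.91999, 1.01049, -0.0781)–(-1.91999, -1.39494, -0.0781)  len=2.4054
  (v17,v22,v18) [++-] → (-0.585119, -1.07677, -0.0781)–(-1.2049, -0.8754, -0.0781)  len=0.6517
  (v18,v22,v23) [-+-] → (-0.585119, -1.07677, -0.0781)–(0.4602, -1.4164, -0.0781)  len=1.0991
  (v19,v24,v15) [--+] → (-1.55435, -1.51374, -0.0781)–(-1.91999, -1.39494, -0.0781)  len=0.3845
  (v15,v24,v20) [+-+] → (-1.55435, -1.51374, -0.0781)–(0.733369, -2.25712, -0.0781)  len=2.4055
  (v22,v2,v23) [++-] → (0.84325, -0.88919, -0.0781)–(0.4602, -1.4164, -0.0781)  len=0.6517
  (v23,v2,v3) [-+-] → (0.84325, -0.88919, -0.0781)–(1.4893, 0, -0.0781)  len=1.0991
  (v24,v4,v20) [--+] → (0.959346, -1.94609, -0.0781)–(0.733369, -2.25712, -0.0781)  len=0.3845
  (v20,v4,v0) [+-+] → (0.959346, -1.94609, -0.0781)–(2.37325, 0, -0.0781)  len=2.4055

Chained into 2 loop(s):
  loop 1: 10 segments, perimeter = 8.7539
  loop 2: 10 segments, perimeter = 13.9496
Total perimeter = 22.704


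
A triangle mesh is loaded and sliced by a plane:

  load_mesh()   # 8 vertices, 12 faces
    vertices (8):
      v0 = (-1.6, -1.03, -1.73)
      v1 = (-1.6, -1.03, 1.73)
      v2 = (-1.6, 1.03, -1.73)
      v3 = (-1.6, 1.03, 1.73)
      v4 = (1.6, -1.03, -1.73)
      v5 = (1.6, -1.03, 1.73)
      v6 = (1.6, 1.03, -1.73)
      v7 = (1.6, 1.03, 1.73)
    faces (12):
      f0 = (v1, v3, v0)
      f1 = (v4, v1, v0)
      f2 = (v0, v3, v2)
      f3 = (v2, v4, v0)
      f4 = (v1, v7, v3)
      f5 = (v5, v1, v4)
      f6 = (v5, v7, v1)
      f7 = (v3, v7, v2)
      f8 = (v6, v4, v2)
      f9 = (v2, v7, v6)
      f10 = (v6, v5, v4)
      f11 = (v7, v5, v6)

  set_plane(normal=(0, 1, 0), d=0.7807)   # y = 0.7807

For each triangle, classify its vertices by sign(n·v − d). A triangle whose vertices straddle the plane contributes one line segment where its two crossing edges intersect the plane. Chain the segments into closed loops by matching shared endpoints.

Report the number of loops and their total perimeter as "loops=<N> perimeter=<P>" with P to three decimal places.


loops=1 perimeter=13.320

Straddling triangles (8 of 12):
  (v1,v3,v0) [-+-] → (-1.6, 0.7807, 1.73)–(-1.6, 0.7807, 1.31127)  len=0.4187
  (v0,v3,v2) [-++] → (-1.6, 0.7807, 1.31127)–(-1.6, 0.7807, -1.73)  len=3.0413
  (v2,v4,v0) [+--] → (-1.21274, 0.7807, -1.73)–(-1.6, 0.7807, -1.73)  len=0.3873
  (v1,v7,v3) [-++] → (1.21274, 0.7807, 1.73)–(-1.6, 0.7807, 1.73)  len=2.8127
  (v5,v7,v1) [-+-] → (1.6, 0.7807, 1.73)–(1.21274, 0.7807, 1.73)  len=0.3873
  (v6,v4,v2) [+-+] → (1.6, 0.7807, -1.73)–(-1.21274, 0.7807, -1.73)  len=2.8127
  (v6,v5,v4) [+--] → (1.6, 0.7807, -1.31127)–(1.6, 0.7807, -1.73)  len=0.4187
  (v7,v5,v6) [+-+] → (1.6, 0.7807, 1.73)–(1.6, 0.7807, -1.31127)  len=3.0413

Chained into 1 loop(s):
  loop 1: 8 segments, perimeter = 13.3200
Total perimeter = 13.320


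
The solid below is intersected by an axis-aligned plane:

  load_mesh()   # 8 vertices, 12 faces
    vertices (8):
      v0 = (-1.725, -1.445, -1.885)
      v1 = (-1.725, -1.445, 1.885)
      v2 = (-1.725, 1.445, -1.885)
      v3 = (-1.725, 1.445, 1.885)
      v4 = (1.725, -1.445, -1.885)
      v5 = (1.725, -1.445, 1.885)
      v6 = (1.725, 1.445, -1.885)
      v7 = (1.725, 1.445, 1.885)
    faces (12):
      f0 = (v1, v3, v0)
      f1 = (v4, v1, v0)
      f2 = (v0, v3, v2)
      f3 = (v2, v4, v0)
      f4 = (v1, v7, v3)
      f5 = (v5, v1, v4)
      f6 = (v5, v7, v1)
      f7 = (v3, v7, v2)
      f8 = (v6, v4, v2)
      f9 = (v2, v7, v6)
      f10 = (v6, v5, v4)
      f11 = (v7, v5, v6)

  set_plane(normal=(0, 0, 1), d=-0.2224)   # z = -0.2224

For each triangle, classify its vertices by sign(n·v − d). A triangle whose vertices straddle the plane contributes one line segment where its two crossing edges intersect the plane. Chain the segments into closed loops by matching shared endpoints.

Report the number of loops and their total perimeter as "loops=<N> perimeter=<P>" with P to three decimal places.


loops=1 perimeter=12.680

Straddling triangles (8 of 12):
  (v1,v3,v0) [++-] → (-1.725, -0.170487, -0.2224)–(-1.725, -1.445, -0.2224)  len=1.2745
  (v4,v1,v0) [-+-] → (0.203523, -1.445, -0.2224)–(-1.725, -1.445, -0.2224)  len=1.9285
  (v0,v3,v2) [-+-] → (-1.725, -0.170487, -0.2224)–(-1.725, 1.445, -0.2224)  len=1.6155
  (v5,v1,v4) [++-] → (0.203523, -1.445, -0.2224)–(1.725, -1.445, -0.2224)  len=1.5215
  (v3,v7,v2) [++-] → (-0.203523, 1.445, -0.2224)–(-1.725, 1.445, -0.2224)  len=1.5215
  (v2,v7,v6) [-+-] → (-0.203523, 1.445, -0.2224)–(1.725, 1.445, -0.2224)  len=1.9285
  (v6,v5,v4) [-+-] → (1.725, 0.170487, -0.2224)–(1.725, -1.445, -0.2224)  len=1.6155
  (v7,v5,v6) [++-] → (1.725, 0.170487, -0.2224)–(1.725, 1.445, -0.2224)  len=1.2745

Chained into 1 loop(s):
  loop 1: 8 segments, perimeter = 12.6800
Total perimeter = 12.680


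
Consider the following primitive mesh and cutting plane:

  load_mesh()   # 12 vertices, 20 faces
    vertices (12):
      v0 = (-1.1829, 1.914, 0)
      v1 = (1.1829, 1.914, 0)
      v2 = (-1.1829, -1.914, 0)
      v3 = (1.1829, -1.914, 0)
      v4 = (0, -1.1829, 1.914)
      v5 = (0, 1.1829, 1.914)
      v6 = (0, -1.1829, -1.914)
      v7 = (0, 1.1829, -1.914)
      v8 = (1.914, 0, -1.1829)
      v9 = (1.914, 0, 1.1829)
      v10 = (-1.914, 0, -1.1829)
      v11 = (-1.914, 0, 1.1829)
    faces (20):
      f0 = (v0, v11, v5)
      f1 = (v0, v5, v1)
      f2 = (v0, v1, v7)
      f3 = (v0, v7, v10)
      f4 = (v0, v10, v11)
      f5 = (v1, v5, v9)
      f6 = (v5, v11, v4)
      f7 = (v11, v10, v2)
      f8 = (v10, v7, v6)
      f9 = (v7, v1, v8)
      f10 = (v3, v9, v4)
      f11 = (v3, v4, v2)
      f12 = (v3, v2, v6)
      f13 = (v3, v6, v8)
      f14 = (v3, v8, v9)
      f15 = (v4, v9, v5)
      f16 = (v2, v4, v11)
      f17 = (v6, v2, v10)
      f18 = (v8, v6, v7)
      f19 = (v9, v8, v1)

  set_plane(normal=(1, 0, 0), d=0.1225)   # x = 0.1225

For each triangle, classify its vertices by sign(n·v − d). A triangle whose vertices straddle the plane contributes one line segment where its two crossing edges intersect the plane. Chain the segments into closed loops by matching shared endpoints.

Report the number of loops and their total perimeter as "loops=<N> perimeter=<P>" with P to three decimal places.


loops=1 perimeter=12.632

Straddling triangles (10 of 20):
  (v0,v5,v1) [--+] → (0.1225, 1.25861, 1.71579)–(0.1225, 1.914, 0)  len=1.8367
  (v0,v1,v7) [-+-] → (0.1225, 1.914, 0)–(0.1225, 1.25861, -1.71579)  len=1.8367
  (v1,v5,v9) [+-+] → (0.1225, 1.25861, 1.71579)–(0.1225, 1.10719, 1.86721)  len=0.2141
  (v7,v1,v8) [-++] → (0.1225, 1.25861, -1.71579)–(0.1225, 1.10719, -1.86721)  len=0.2141
  (v3,v9,v4) [++-] → (0.1225, -1.10719, 1.86721)–(0.1225, -1.25861, 1.71579)  len=0.2141
  (v3,v4,v2) [+--] → (0.1225, -1.25861, 1.71579)–(0.1225, -1.914, 0)  len=1.8367
  (v3,v2,v6) [+--] → (0.1225, -1.914, 0)–(0.1225, -1.25861, -1.71579)  len=1.8367
  (v3,v6,v8) [+-+] → (0.1225, -1.25861, -1.71579)–(0.1225, -1.10719, -1.86721)  len=0.2141
  (v4,v9,v5) [-+-] → (0.1225, -1.10719, 1.86721)–(0.1225, 1.10719, 1.86721)  len=2.2144
  (v8,v6,v7) [+--] → (0.1225, -1.10719, -1.86721)–(0.1225, 1.10719, -1.86721)  len=2.2144

Chained into 1 loop(s):
  loop 1: 10 segments, perimeter = 12.6321
Total perimeter = 12.632


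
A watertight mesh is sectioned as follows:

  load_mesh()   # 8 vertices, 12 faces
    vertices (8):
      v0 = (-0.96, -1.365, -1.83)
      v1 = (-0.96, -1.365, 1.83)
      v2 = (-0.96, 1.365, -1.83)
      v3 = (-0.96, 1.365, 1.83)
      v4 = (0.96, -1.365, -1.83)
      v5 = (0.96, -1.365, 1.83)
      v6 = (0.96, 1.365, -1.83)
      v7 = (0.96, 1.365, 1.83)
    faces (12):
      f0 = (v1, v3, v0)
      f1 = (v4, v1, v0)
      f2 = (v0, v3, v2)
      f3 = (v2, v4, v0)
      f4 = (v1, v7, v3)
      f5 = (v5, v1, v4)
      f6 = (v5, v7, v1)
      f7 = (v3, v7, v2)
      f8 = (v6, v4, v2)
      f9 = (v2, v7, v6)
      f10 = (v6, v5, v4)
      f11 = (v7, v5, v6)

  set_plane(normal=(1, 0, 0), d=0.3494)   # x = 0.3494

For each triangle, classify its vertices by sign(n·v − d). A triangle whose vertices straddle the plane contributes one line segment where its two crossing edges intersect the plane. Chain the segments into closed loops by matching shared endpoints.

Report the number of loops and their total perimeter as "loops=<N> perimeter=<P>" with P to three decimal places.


Straddling triangles (8 of 12):
  (v4,v1,v0) [+--] → (0.3494, -1.365, -0.666044)–(0.3494, -1.365, -1.83)  len=1.1640
  (v2,v4,v0) [-+-] → (0.3494, -0.496803, -1.83)–(0.3494, -1.365, -1.83)  len=0.8682
  (v1,v7,v3) [-+-] → (0.3494, 0.496803, 1.83)–(0.3494, 1.365, 1.83)  len=0.8682
  (v5,v1,v4) [+-+] → (0.3494, -1.365, 1.83)–(0.3494, -1.365, -0.666044)  len=2.4960
  (v5,v7,v1) [++-] → (0.3494, 0.496803, 1.83)–(0.3494, -1.365, 1.83)  len=1.8618
  (v3,v7,v2) [-+-] → (0.3494, 1.365, 1.83)–(0.3494, 1.365, 0.666044)  len=1.1640
  (v6,v4,v2) [++-] → (0.3494, -0.496803, -1.83)–(0.3494, 1.365, -1.83)  len=1.8618
  (v2,v7,v6) [-++] → (0.3494, 1.365, 0.666044)–(0.3494, 1.365, -1.83)  len=2.4960

Chained into 1 loop(s):
  loop 1: 8 segments, perimeter = 12.7800
Total perimeter = 12.780

loops=1 perimeter=12.780


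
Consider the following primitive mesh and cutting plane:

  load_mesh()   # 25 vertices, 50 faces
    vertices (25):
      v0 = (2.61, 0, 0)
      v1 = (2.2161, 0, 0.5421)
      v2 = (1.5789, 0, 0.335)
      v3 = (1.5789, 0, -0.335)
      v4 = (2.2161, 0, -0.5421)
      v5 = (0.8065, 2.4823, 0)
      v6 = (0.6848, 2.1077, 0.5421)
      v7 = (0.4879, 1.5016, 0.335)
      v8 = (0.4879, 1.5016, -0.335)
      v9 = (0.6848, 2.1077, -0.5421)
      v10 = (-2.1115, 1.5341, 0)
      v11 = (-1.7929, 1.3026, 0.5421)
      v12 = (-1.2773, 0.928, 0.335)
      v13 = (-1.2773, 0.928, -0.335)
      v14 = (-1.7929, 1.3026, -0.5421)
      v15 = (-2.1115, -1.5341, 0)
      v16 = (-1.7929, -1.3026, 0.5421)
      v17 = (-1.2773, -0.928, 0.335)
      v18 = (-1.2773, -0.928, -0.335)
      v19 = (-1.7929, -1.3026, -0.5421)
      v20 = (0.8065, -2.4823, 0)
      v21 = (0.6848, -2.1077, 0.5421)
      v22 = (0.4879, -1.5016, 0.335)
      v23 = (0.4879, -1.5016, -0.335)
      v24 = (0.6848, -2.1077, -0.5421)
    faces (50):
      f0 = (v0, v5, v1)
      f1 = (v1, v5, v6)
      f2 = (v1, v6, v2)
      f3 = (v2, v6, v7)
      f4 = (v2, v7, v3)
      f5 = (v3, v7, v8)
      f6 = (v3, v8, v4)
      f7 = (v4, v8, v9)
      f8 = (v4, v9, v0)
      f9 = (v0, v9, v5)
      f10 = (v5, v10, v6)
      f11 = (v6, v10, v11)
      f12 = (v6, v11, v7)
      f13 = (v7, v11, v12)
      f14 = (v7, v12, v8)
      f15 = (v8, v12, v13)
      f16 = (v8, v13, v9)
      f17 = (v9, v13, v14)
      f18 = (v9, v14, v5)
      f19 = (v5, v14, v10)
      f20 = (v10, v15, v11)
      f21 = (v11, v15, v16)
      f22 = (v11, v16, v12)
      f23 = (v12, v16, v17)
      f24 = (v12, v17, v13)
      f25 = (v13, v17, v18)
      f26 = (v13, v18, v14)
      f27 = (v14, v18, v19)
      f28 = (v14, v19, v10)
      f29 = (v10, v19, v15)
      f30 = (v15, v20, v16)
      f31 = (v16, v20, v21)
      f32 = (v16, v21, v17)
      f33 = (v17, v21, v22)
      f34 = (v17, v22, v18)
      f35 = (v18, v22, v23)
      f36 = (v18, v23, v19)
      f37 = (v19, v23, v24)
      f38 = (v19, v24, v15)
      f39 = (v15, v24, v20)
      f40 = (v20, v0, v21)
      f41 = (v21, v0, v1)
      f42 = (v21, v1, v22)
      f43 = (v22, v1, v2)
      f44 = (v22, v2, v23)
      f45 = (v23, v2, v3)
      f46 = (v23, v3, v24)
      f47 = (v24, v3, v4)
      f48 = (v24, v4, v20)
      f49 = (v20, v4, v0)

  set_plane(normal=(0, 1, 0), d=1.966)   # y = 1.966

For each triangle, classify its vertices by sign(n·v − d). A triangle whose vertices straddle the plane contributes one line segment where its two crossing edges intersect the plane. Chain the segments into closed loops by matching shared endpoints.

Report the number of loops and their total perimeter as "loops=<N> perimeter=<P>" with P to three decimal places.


Straddling triangles (14 of 50):
  (v0,v5,v1) [-+-] → (1.18161, 1.966, 0)–(1.09969, 1.966, 0.112753)  len=0.1394
  (v1,v5,v6) [-++] → (1.09969, 1.966, 0.112753)–(0.787749, 1.966, 0.5421)  len=0.5307
  (v1,v6,v2) [-+-] → (0.787749, 1.966, 0.5421)–(0.74491, 1.966, 0.528177)  len=0.0450
  (v2,v6,v7) [-+-] → (0.74491, 1.966, 0.528177)–(0.638767, 1.966, 0.493682)  len=0.1116
  (v4,v8,v9) [--+] → (0.638767, 1.966, -0.493682)–(0.787749, 1.966, -0.5421)  len=0.1567
  (v4,v9,v0) [-+-] → (0.787749, 1.966, -0.5421)–(0.814231, 1.966, -0.505655)  len=0.0451
  (v0,v9,v5) [-++] → (0.814231, 1.966, -0.505655)–(1.18161, 1.966, 0)  len=0.6250
  (v5,v10,v6) [+-+] → (-0.782367, 1.966, 0)–(-0.0059875, 1.966, 0.408182)  len=0.8771
  (v6,v10,v11) [+--] → (-0.0059875, 1.966, 0.408182)–(0.248717, 1.966, 0.5421)  len=0.2878
  (v6,v11,v7) [+--] → (0.248717, 1.966, 0.5421)–(0.638767, 1.966, 0.493682)  len=0.3930
  (v8,v13,v9) [--+] → (0.449122, 1.966, -0.517224)–(0.638767, 1.966, -0.493682)  len=0.1911
  (v9,v13,v14) [+--] → (0.449122, 1.966, -0.517224)–(0.248717, 1.966, -0.5421)  len=0.2019
  (v9,v14,v5) [+-+] → (0.248717, 1.966, -0.5421)–(-0.331137, 1.966, -0.237252)  len=0.6551
  (v5,v14,v10) [+--] → (-0.331137, 1.966, -0.237252)–(-0.782367, 1.966, 0)  len=0.5098

Chained into 1 loop(s):
  loop 1: 14 segments, perimeter = 4.7694
Total perimeter = 4.769

loops=1 perimeter=4.769


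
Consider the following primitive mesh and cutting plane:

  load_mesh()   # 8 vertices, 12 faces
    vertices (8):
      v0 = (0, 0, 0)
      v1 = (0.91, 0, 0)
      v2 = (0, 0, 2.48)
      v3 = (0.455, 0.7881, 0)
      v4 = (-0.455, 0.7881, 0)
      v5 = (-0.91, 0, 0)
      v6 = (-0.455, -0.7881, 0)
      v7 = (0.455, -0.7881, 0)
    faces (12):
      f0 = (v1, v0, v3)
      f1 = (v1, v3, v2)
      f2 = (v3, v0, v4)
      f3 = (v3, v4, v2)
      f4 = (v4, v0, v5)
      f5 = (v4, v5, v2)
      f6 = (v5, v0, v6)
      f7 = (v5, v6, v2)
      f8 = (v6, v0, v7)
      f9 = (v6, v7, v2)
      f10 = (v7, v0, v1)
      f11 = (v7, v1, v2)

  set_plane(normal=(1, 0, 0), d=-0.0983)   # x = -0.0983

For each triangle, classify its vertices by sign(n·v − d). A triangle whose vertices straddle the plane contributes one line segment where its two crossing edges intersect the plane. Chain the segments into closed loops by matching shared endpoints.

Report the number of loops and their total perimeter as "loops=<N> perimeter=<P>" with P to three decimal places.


loops=1 perimeter=6.291

Straddling triangles (8 of 12):
  (v3,v0,v4) [++-] → (-0.0983, 0.170264, 0)–(-0.0983, 0.7881, 0)  len=0.6178
  (v3,v4,v2) [+-+] → (-0.0983, 0.7881, 0)–(-0.0983, 0.170264, 1.94421)  len=2.0400
  (v4,v0,v5) [-+-] → (-0.0983, 0.170264, 0)–(-0.0983, 0, 0)  len=0.1703
  (v4,v5,v2) [--+] → (-0.0983, 0, 2.21211)–(-0.0983, 0.170264, 1.94421)  len=0.3174
  (v5,v0,v6) [-+-] → (-0.0983, 0, 0)–(-0.0983, -0.170264, 0)  len=0.1703
  (v5,v6,v2) [--+] → (-0.0983, -0.170264, 1.94421)–(-0.0983, 0, 2.21211)  len=0.3174
  (v6,v0,v7) [-++] → (-0.0983, -0.170264, 0)–(-0.0983, -0.7881, 0)  len=0.6178
  (v6,v7,v2) [-++] → (-0.0983, -0.7881, 0)–(-0.0983, -0.170264, 1.94421)  len=2.0400

Chained into 1 loop(s):
  loop 1: 8 segments, perimeter = 6.2911
Total perimeter = 6.291


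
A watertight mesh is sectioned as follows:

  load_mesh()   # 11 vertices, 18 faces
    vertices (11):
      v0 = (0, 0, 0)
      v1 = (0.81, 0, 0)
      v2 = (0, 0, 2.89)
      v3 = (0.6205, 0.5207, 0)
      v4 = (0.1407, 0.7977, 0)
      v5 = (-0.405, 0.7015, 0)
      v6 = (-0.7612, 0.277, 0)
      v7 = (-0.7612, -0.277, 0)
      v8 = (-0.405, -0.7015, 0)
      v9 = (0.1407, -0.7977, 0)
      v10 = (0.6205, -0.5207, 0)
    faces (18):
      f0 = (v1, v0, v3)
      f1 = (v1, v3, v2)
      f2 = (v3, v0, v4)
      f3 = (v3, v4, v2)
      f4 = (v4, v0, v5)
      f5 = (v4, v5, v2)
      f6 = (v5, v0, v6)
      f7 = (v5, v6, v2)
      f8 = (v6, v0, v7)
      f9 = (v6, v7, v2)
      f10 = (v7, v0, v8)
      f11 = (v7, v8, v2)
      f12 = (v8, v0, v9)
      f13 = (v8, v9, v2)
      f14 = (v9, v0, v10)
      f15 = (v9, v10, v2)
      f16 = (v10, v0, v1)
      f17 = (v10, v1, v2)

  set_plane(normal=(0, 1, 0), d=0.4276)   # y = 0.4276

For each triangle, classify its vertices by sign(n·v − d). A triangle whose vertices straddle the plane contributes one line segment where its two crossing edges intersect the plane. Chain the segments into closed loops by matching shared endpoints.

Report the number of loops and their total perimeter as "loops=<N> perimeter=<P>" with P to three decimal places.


loops=1 perimeter=4.337

Straddling triangles (8 of 18):
  (v1,v0,v3) [--+] → (0.509556, 0.4276, 0)–(0.654382, 0.4276, 0)  len=0.1448
  (v1,v3,v2) [-+-] → (0.654382, 0.4276, 0)–(0.509556, 0.4276, 0.516726)  len=0.5366
  (v3,v0,v4) [+-+] → (0.509556, 0.4276, 0)–(0.075421, 0.4276, 0)  len=0.4341
  (v3,v4,v2) [++-] → (0.075421, 0.4276, 1.34084)–(0.509556, 0.4276, 0.516726)  len=0.9315
  (v4,v0,v5) [+-+] → (0.075421, 0.4276, 0)–(-0.246868, 0.4276, 0)  len=0.3223
  (v4,v5,v2) [++-] → (-0.246868, 0.4276, 1.1284)–(0.075421, 0.4276, 1.34084)  len=0.3860
  (v5,v0,v6) [+--] → (-0.246868, 0.4276, 0)–(-0.634831, 0.4276, 0)  len=0.3880
  (v5,v6,v2) [+--] → (-0.634831, 0.4276, 0)–(-0.246868, 0.4276, 1.1284)  len=1.1932

Chained into 1 loop(s):
  loop 1: 8 segments, perimeter = 4.3366
Total perimeter = 4.337
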